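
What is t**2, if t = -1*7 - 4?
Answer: 121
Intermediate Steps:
t = -11 (t = -7 - 4 = -11)
t**2 = (-11)**2 = 121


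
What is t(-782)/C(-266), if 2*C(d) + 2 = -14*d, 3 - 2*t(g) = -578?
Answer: 581/3722 ≈ 0.15610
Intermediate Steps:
t(g) = 581/2 (t(g) = 3/2 - 1/2*(-578) = 3/2 + 289 = 581/2)
C(d) = -1 - 7*d (C(d) = -1 + (-14*d)/2 = -1 - 7*d)
t(-782)/C(-266) = 581/(2*(-1 - 7*(-266))) = 581/(2*(-1 + 1862)) = (581/2)/1861 = (581/2)*(1/1861) = 581/3722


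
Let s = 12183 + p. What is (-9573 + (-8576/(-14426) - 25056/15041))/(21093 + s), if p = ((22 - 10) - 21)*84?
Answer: -1038698020129/3528118637160 ≈ -0.29441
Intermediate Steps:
p = -756 (p = (12 - 21)*84 = -9*84 = -756)
s = 11427 (s = 12183 - 756 = 11427)
(-9573 + (-8576/(-14426) - 25056/15041))/(21093 + s) = (-9573 + (-8576/(-14426) - 25056/15041))/(21093 + 11427) = (-9573 + (-8576*(-1/14426) - 25056*1/15041))/32520 = (-9573 + (4288/7213 - 25056/15041))*(1/32520) = (-9573 - 116233120/108490733)*(1/32520) = -1038698020129/108490733*1/32520 = -1038698020129/3528118637160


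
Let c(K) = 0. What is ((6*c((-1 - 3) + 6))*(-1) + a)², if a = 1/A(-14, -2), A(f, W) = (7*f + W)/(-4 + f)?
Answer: 81/2500 ≈ 0.032400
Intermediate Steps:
A(f, W) = (W + 7*f)/(-4 + f)
a = 9/50 (a = 1/((-2 + 7*(-14))/(-4 - 14)) = 1/((-2 - 98)/(-18)) = 1/(-1/18*(-100)) = 1/(50/9) = 9/50 ≈ 0.18000)
((6*c((-1 - 3) + 6))*(-1) + a)² = ((6*0)*(-1) + 9/50)² = (0*(-1) + 9/50)² = (0 + 9/50)² = (9/50)² = 81/2500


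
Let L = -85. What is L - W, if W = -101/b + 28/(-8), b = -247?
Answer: -40463/494 ≈ -81.909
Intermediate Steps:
W = -1527/494 (W = -101/(-247) + 28/(-8) = -101*(-1/247) + 28*(-⅛) = 101/247 - 7/2 = -1527/494 ≈ -3.0911)
L - W = -85 - 1*(-1527/494) = -85 + 1527/494 = -40463/494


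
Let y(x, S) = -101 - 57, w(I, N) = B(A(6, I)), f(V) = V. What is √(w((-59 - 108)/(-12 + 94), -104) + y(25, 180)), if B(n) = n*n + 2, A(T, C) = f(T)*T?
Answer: 2*√285 ≈ 33.764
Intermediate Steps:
A(T, C) = T² (A(T, C) = T*T = T²)
B(n) = 2 + n² (B(n) = n² + 2 = 2 + n²)
w(I, N) = 1298 (w(I, N) = 2 + (6²)² = 2 + 36² = 2 + 1296 = 1298)
y(x, S) = -158
√(w((-59 - 108)/(-12 + 94), -104) + y(25, 180)) = √(1298 - 158) = √1140 = 2*√285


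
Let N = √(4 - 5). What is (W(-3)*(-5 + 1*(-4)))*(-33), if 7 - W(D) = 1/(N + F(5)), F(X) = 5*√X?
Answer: 297*(-1 + 7*I + 35*√5)/(I + 5*√5) ≈ 2052.6 + 2.3571*I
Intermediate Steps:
N = I (N = √(-1) = I ≈ 1.0*I)
W(D) = 7 - 1/(I + 5*√5)
(W(-3)*(-5 + 1*(-4)))*(-33) = (((-1 + 7*I + 35*√5)/(I + 5*√5))*(-5 + 1*(-4)))*(-33) = (((-1 + 7*I + 35*√5)/(I + 5*√5))*(-5 - 4))*(-33) = (((-1 + 7*I + 35*√5)/(I + 5*√5))*(-9))*(-33) = -9*(-1 + 7*I + 35*√5)/(I + 5*√5)*(-33) = 297*(-1 + 7*I + 35*√5)/(I + 5*√5)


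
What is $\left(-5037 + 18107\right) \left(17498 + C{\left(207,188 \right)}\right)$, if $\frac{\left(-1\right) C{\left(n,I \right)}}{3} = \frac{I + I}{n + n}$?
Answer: $\frac{15777764180}{69} \approx 2.2866 \cdot 10^{8}$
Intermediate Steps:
$C{\left(n,I \right)} = - \frac{3 I}{n}$ ($C{\left(n,I \right)} = - 3 \frac{I + I}{n + n} = - 3 \frac{2 I}{2 n} = - 3 \cdot 2 I \frac{1}{2 n} = - 3 \frac{I}{n} = - \frac{3 I}{n}$)
$\left(-5037 + 18107\right) \left(17498 + C{\left(207,188 \right)}\right) = \left(-5037 + 18107\right) \left(17498 - \frac{564}{207}\right) = 13070 \left(17498 - 564 \cdot \frac{1}{207}\right) = 13070 \left(17498 - \frac{188}{69}\right) = 13070 \cdot \frac{1207174}{69} = \frac{15777764180}{69}$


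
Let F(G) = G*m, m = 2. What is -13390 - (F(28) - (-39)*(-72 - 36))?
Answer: -9234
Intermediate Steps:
F(G) = 2*G (F(G) = G*2 = 2*G)
-13390 - (F(28) - (-39)*(-72 - 36)) = -13390 - (2*28 - (-39)*(-72 - 36)) = -13390 - (56 - (-39)*(-108)) = -13390 - (56 - 1*4212) = -13390 - (56 - 4212) = -13390 - 1*(-4156) = -13390 + 4156 = -9234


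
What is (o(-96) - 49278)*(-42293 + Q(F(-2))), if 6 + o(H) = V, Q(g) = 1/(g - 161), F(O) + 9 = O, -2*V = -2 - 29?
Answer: 716797257189/344 ≈ 2.0837e+9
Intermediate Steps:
V = 31/2 (V = -(-2 - 29)/2 = -½*(-31) = 31/2 ≈ 15.500)
F(O) = -9 + O
Q(g) = 1/(-161 + g)
o(H) = 19/2 (o(H) = -6 + 31/2 = 19/2)
(o(-96) - 49278)*(-42293 + Q(F(-2))) = (19/2 - 49278)*(-42293 + 1/(-161 + (-9 - 2))) = -98537*(-42293 + 1/(-161 - 11))/2 = -98537*(-42293 + 1/(-172))/2 = -98537*(-42293 - 1/172)/2 = -98537/2*(-7274397/172) = 716797257189/344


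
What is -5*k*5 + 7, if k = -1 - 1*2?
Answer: 82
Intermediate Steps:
k = -3 (k = -1 - 2 = -3)
-5*k*5 + 7 = -5*(-3*5) + 7 = -(-75) + 7 = -5*(-15) + 7 = 75 + 7 = 82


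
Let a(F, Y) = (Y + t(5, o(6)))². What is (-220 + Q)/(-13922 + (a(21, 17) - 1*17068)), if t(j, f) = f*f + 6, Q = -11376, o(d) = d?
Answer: 11596/27509 ≈ 0.42153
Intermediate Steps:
t(j, f) = 6 + f² (t(j, f) = f² + 6 = 6 + f²)
a(F, Y) = (42 + Y)² (a(F, Y) = (Y + (6 + 6²))² = (Y + (6 + 36))² = (Y + 42)² = (42 + Y)²)
(-220 + Q)/(-13922 + (a(21, 17) - 1*17068)) = (-220 - 11376)/(-13922 + ((42 + 17)² - 1*17068)) = -11596/(-13922 + (59² - 17068)) = -11596/(-13922 + (3481 - 17068)) = -11596/(-13922 - 13587) = -11596/(-27509) = -11596*(-1/27509) = 11596/27509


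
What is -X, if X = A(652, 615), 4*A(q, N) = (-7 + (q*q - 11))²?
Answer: -45174526849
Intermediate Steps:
A(q, N) = (-18 + q²)²/4 (A(q, N) = (-7 + (q*q - 11))²/4 = (-7 + (q² - 11))²/4 = (-7 + (-11 + q²))²/4 = (-18 + q²)²/4)
X = 45174526849 (X = (-18 + 652²)²/4 = (-18 + 425104)²/4 = (¼)*425086² = (¼)*180698107396 = 45174526849)
-X = -1*45174526849 = -45174526849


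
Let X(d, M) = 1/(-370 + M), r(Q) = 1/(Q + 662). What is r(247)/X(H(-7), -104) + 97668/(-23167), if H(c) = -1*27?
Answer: -33253790/7019601 ≈ -4.7373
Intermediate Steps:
H(c) = -27
r(Q) = 1/(662 + Q)
r(247)/X(H(-7), -104) + 97668/(-23167) = 1/((662 + 247)*(1/(-370 - 104))) + 97668/(-23167) = 1/(909*(1/(-474))) + 97668*(-1/23167) = 1/(909*(-1/474)) - 97668/23167 = (1/909)*(-474) - 97668/23167 = -158/303 - 97668/23167 = -33253790/7019601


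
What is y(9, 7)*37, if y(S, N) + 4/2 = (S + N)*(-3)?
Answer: -1850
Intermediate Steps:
y(S, N) = -2 - 3*N - 3*S (y(S, N) = -2 + (S + N)*(-3) = -2 + (N + S)*(-3) = -2 + (-3*N - 3*S) = -2 - 3*N - 3*S)
y(9, 7)*37 = (-2 - 3*7 - 3*9)*37 = (-2 - 21 - 27)*37 = -50*37 = -1850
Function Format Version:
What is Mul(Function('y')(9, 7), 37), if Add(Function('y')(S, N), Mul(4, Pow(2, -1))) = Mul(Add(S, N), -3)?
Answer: -1850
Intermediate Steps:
Function('y')(S, N) = Add(-2, Mul(-3, N), Mul(-3, S)) (Function('y')(S, N) = Add(-2, Mul(Add(S, N), -3)) = Add(-2, Mul(Add(N, S), -3)) = Add(-2, Add(Mul(-3, N), Mul(-3, S))) = Add(-2, Mul(-3, N), Mul(-3, S)))
Mul(Function('y')(9, 7), 37) = Mul(Add(-2, Mul(-3, 7), Mul(-3, 9)), 37) = Mul(Add(-2, -21, -27), 37) = Mul(-50, 37) = -1850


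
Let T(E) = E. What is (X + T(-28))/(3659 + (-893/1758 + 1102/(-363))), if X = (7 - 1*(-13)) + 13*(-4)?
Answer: -4254360/259193779 ≈ -0.016414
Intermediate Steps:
X = -32 (X = (7 + 13) - 52 = 20 - 52 = -32)
(X + T(-28))/(3659 + (-893/1758 + 1102/(-363))) = (-32 - 28)/(3659 + (-893/1758 + 1102/(-363))) = -60/(3659 + (-893*1/1758 + 1102*(-1/363))) = -60/(3659 + (-893/1758 - 1102/363)) = -60/(3659 - 251275/70906) = -60/259193779/70906 = -60*70906/259193779 = -4254360/259193779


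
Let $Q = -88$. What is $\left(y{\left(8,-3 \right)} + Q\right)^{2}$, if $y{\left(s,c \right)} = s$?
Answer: $6400$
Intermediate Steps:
$\left(y{\left(8,-3 \right)} + Q\right)^{2} = \left(8 - 88\right)^{2} = \left(-80\right)^{2} = 6400$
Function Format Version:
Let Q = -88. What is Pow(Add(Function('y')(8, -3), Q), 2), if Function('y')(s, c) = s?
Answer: 6400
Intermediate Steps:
Pow(Add(Function('y')(8, -3), Q), 2) = Pow(Add(8, -88), 2) = Pow(-80, 2) = 6400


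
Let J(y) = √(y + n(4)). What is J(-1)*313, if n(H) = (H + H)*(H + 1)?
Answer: 313*√39 ≈ 1954.7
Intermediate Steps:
n(H) = 2*H*(1 + H) (n(H) = (2*H)*(1 + H) = 2*H*(1 + H))
J(y) = √(40 + y) (J(y) = √(y + 2*4*(1 + 4)) = √(y + 2*4*5) = √(y + 40) = √(40 + y))
J(-1)*313 = √(40 - 1)*313 = √39*313 = 313*√39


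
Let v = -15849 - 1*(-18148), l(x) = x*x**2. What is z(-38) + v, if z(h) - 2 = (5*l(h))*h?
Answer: 10427981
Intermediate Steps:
l(x) = x**3
z(h) = 2 + 5*h**4 (z(h) = 2 + (5*h**3)*h = 2 + 5*h**4)
v = 2299 (v = -15849 + 18148 = 2299)
z(-38) + v = (2 + 5*(-38)**4) + 2299 = (2 + 5*2085136) + 2299 = (2 + 10425680) + 2299 = 10425682 + 2299 = 10427981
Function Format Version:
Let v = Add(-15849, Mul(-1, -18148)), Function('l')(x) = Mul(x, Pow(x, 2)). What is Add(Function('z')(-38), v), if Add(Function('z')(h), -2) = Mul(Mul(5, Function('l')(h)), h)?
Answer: 10427981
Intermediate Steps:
Function('l')(x) = Pow(x, 3)
Function('z')(h) = Add(2, Mul(5, Pow(h, 4))) (Function('z')(h) = Add(2, Mul(Mul(5, Pow(h, 3)), h)) = Add(2, Mul(5, Pow(h, 4))))
v = 2299 (v = Add(-15849, 18148) = 2299)
Add(Function('z')(-38), v) = Add(Add(2, Mul(5, Pow(-38, 4))), 2299) = Add(Add(2, Mul(5, 2085136)), 2299) = Add(Add(2, 10425680), 2299) = Add(10425682, 2299) = 10427981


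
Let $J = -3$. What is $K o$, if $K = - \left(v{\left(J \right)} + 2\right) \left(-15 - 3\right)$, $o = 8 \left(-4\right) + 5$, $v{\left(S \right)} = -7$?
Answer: $2430$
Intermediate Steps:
$o = -27$ ($o = -32 + 5 = -27$)
$K = -90$ ($K = - \left(-7 + 2\right) \left(-15 - 3\right) = - \left(-5\right) \left(-18\right) = \left(-1\right) 90 = -90$)
$K o = \left(-90\right) \left(-27\right) = 2430$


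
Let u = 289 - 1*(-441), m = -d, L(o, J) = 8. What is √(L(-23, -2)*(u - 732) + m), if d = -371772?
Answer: 2*√92939 ≈ 609.72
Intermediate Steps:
m = 371772 (m = -1*(-371772) = 371772)
u = 730 (u = 289 + 441 = 730)
√(L(-23, -2)*(u - 732) + m) = √(8*(730 - 732) + 371772) = √(8*(-2) + 371772) = √(-16 + 371772) = √371756 = 2*√92939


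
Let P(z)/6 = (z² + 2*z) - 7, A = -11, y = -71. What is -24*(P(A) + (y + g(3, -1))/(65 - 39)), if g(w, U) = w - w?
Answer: -171372/13 ≈ -13182.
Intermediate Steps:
g(w, U) = 0
P(z) = -42 + 6*z² + 12*z (P(z) = 6*((z² + 2*z) - 7) = 6*(-7 + z² + 2*z) = -42 + 6*z² + 12*z)
-24*(P(A) + (y + g(3, -1))/(65 - 39)) = -24*((-42 + 6*(-11)² + 12*(-11)) + (-71 + 0)/(65 - 39)) = -24*((-42 + 6*121 - 132) - 71/26) = -24*((-42 + 726 - 132) - 71*1/26) = -24*(552 - 71/26) = -24*14281/26 = -171372/13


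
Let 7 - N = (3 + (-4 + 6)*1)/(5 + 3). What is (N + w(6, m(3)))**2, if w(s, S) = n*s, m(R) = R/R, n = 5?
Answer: 84681/64 ≈ 1323.1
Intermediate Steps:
N = 51/8 (N = 7 - (3 + (-4 + 6)*1)/(5 + 3) = 7 - (3 + 2*1)/8 = 7 - (3 + 2)/8 = 7 - 5/8 = 51/8 ≈ 6.3750)
m(R) = 1
w(s, S) = 5*s
(N + w(6, m(3)))**2 = (51/8 + 5*6)**2 = (51/8 + 30)**2 = (291/8)**2 = 84681/64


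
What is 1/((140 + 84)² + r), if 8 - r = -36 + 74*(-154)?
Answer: 1/61616 ≈ 1.6230e-5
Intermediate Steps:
r = 11440 (r = 8 - (-36 + 74*(-154)) = 8 - (-36 - 11396) = 8 - 1*(-11432) = 8 + 11432 = 11440)
1/((140 + 84)² + r) = 1/((140 + 84)² + 11440) = 1/(224² + 11440) = 1/(50176 + 11440) = 1/61616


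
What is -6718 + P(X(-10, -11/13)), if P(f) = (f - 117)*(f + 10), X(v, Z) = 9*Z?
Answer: -1185562/169 ≈ -7015.2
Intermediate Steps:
P(f) = (-117 + f)*(10 + f)
-6718 + P(X(-10, -11/13)) = -6718 + (-1170 + (9*(-11/13))² - 963*(-11/13)) = -6718 + (-1170 + (9*(-11*1/13))² - 963*(-11*1/13)) = -6718 + (-1170 + (9*(-11/13))² - 963*(-11)/13) = -6718 + (-1170 + (-99/13)² - 107*(-99/13)) = -6718 + (-1170 + 9801/169 + 10593/13) = -6718 - 50220/169 = -1185562/169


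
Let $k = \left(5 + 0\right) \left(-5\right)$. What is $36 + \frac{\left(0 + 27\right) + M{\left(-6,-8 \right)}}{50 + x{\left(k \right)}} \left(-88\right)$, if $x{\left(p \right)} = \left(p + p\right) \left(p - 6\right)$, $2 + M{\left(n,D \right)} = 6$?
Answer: $\frac{6859}{200} \approx 34.295$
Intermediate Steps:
$k = -25$ ($k = 5 \left(-5\right) = -25$)
$M{\left(n,D \right)} = 4$ ($M{\left(n,D \right)} = -2 + 6 = 4$)
$x{\left(p \right)} = 2 p \left(-6 + p\right)$
$36 + \frac{\left(0 + 27\right) + M{\left(-6,-8 \right)}}{50 + x{\left(k \right)}} \left(-88\right) = 36 + \frac{\left(0 + 27\right) + 4}{50 + 2 \left(-25\right) \left(-6 - 25\right)} \left(-88\right) = 36 + \frac{27 + 4}{50 + 2 \left(-25\right) \left(-31\right)} \left(-88\right) = 36 + \frac{31}{50 + 1550} \left(-88\right) = 36 + \frac{31}{1600} \left(-88\right) = 36 - \frac{341}{200} = \frac{6859}{200}$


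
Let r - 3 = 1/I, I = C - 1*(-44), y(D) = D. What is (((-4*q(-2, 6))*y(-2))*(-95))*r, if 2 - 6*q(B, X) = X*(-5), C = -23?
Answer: -778240/63 ≈ -12353.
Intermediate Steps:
q(B, X) = ⅓ + 5*X/6 (q(B, X) = ⅓ - X*(-5)/6 = ⅓ - (-5)*X/6 = ⅓ + 5*X/6)
I = 21 (I = -23 - 1*(-44) = -23 + 44 = 21)
r = 64/21 (r = 3 + 1/21 = 64/21 ≈ 3.0476)
(((-4*q(-2, 6))*y(-2))*(-95))*r = ((-4*(⅓ + (⅚)*6)*(-2))*(-95))*(64/21) = ((-4*(⅓ + 5)*(-2))*(-95))*(64/21) = ((-4*16/3*(-2))*(-95))*(64/21) = (-64/3*(-2)*(-95))*(64/21) = ((128/3)*(-95))*(64/21) = -12160/3*64/21 = -778240/63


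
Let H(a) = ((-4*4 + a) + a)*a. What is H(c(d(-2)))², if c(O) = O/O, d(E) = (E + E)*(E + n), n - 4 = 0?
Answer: 196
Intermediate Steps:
n = 4 (n = 4 + 0 = 4)
d(E) = 2*E*(4 + E) (d(E) = (E + E)*(E + 4) = (2*E)*(4 + E) = 2*E*(4 + E))
c(O) = 1
H(a) = a*(-16 + 2*a) (H(a) = ((-16 + a) + a)*a = (-16 + 2*a)*a = a*(-16 + 2*a))
H(c(d(-2)))² = (2*1*(-8 + 1))² = (2*1*(-7))² = (-14)² = 196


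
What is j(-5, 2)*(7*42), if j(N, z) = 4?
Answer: 1176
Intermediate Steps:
j(-5, 2)*(7*42) = 4*(7*42) = 4*294 = 1176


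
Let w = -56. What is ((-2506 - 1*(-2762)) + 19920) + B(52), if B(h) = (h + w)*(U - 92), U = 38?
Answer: 20392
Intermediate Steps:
B(h) = 3024 - 54*h (B(h) = (h - 56)*(38 - 92) = (-56 + h)*(-54) = 3024 - 54*h)
((-2506 - 1*(-2762)) + 19920) + B(52) = ((-2506 - 1*(-2762)) + 19920) + (3024 - 54*52) = ((-2506 + 2762) + 19920) + (3024 - 2808) = (256 + 19920) + 216 = 20176 + 216 = 20392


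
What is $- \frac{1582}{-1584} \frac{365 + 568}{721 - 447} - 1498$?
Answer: $- \frac{108113327}{72336} \approx -1494.6$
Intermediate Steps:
$- \frac{1582}{-1584} \frac{365 + 568}{721 - 447} - 1498 = \left(-1582\right) \left(- \frac{1}{1584}\right) \frac{933}{274} - 1498 = \frac{791 \cdot 933 \cdot \frac{1}{274}}{792} - 1498 = \frac{791}{792} \cdot \frac{933}{274} - 1498 = \frac{246001}{72336} - 1498 = - \frac{108113327}{72336}$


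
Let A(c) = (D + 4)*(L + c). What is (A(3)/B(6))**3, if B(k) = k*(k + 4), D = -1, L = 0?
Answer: 27/8000 ≈ 0.0033750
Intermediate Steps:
A(c) = 3*c (A(c) = (-1 + 4)*(0 + c) = 3*c)
B(k) = k*(4 + k)
(A(3)/B(6))**3 = ((3*3)/((6*(4 + 6))))**3 = (9/((6*10)))**3 = (9/60)**3 = (9*(1/60))**3 = (3/20)**3 = 27/8000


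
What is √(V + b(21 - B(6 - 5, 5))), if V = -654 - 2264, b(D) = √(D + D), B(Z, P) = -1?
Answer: √(-2918 + 2*√11) ≈ 53.957*I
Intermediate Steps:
b(D) = √2*√D (b(D) = √(2*D) = √2*√D)
V = -2918
√(V + b(21 - B(6 - 5, 5))) = √(-2918 + √2*√(21 - 1*(-1))) = √(-2918 + √2*√(21 + 1)) = √(-2918 + √2*√22) = √(-2918 + 2*√11)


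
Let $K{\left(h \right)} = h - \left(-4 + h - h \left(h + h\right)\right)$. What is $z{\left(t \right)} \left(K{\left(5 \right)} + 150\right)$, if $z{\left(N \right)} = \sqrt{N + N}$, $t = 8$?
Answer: $816$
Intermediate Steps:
$z{\left(N \right)} = \sqrt{2} \sqrt{N}$ ($z{\left(N \right)} = \sqrt{2 N} = \sqrt{2} \sqrt{N}$)
$K{\left(h \right)} = 4 + 2 h^{2}$ ($K{\left(h \right)} = h - \left(-4 + h - h 2 h\right) = h - \left(-4 + h - 2 h^{2}\right) = h + \left(4 - h + 2 h^{2}\right) = 4 + 2 h^{2}$)
$z{\left(t \right)} \left(K{\left(5 \right)} + 150\right) = \sqrt{2} \sqrt{8} \left(\left(4 + 2 \cdot 5^{2}\right) + 150\right) = \sqrt{2} \cdot 2 \sqrt{2} \left(\left(4 + 2 \cdot 25\right) + 150\right) = 4 \left(\left(4 + 50\right) + 150\right) = 4 \left(54 + 150\right) = 4 \cdot 204 = 816$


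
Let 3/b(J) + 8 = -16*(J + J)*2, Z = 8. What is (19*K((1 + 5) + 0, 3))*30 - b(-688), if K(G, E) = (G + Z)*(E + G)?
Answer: 3161803677/44024 ≈ 71820.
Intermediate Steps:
K(G, E) = (8 + G)*(E + G) (K(G, E) = (G + 8)*(E + G) = (8 + G)*(E + G))
b(J) = 3/(-8 - 64*J) (b(J) = 3/(-8 - 16*(J + J)*2) = 3/(-8 - 32*J*2) = 3/(-8 - 64*J))
(19*K((1 + 5) + 0, 3))*30 - b(-688) = (19*(((1 + 5) + 0)² + 8*3 + 8*((1 + 5) + 0) + 3*((1 + 5) + 0)))*30 - (-3)/(8 + 64*(-688)) = (19*((6 + 0)² + 24 + 8*(6 + 0) + 3*(6 + 0)))*30 - (-3)/(8 - 44032) = (19*(6² + 24 + 8*6 + 3*6))*30 - (-3)/(-44024) = (19*(36 + 24 + 48 + 18))*30 - (-3)*(-1)/44024 = (19*126)*30 - 1*3/44024 = 2394*30 - 3/44024 = 71820 - 3/44024 = 3161803677/44024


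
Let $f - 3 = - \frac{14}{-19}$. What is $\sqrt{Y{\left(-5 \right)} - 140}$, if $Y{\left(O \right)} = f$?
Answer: $\frac{i \sqrt{49191}}{19} \approx 11.673 i$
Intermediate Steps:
$f = \frac{71}{19}$ ($f = 3 - \frac{14}{-19} = 3 - - \frac{14}{19} = 3 + \frac{14}{19} = \frac{71}{19} \approx 3.7368$)
$Y{\left(O \right)} = \frac{71}{19}$
$\sqrt{Y{\left(-5 \right)} - 140} = \sqrt{\frac{71}{19} - 140} = \sqrt{- \frac{2589}{19}} = \frac{i \sqrt{49191}}{19}$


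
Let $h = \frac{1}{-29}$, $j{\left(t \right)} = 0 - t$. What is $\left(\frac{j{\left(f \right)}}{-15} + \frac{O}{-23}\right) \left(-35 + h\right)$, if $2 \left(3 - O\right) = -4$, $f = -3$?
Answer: $\frac{48768}{3335} \approx 14.623$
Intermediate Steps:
$O = 5$ ($O = 3 - -2 = 3 + 2 = 5$)
$j{\left(t \right)} = - t$
$h = - \frac{1}{29} \approx -0.034483$
$\left(\frac{j{\left(f \right)}}{-15} + \frac{O}{-23}\right) \left(-35 + h\right) = \left(\frac{\left(-1\right) \left(-3\right)}{-15} + \frac{5}{-23}\right) \left(-35 - \frac{1}{29}\right) = \left(3 \left(- \frac{1}{15}\right) + 5 \left(- \frac{1}{23}\right)\right) \left(- \frac{1016}{29}\right) = \left(- \frac{1}{5} - \frac{5}{23}\right) \left(- \frac{1016}{29}\right) = \left(- \frac{48}{115}\right) \left(- \frac{1016}{29}\right) = \frac{48768}{3335}$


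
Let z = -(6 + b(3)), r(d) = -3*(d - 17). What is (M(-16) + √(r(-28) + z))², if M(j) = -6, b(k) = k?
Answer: 162 - 36*√14 ≈ 27.300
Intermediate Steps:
r(d) = 51 - 3*d (r(d) = -3*(-17 + d) = 51 - 3*d)
z = -9 (z = -(6 + 3) = -1*9 = -9)
(M(-16) + √(r(-28) + z))² = (-6 + √((51 - 3*(-28)) - 9))² = (-6 + √((51 + 84) - 9))² = (-6 + √(135 - 9))² = (-6 + √126)² = (-6 + 3*√14)²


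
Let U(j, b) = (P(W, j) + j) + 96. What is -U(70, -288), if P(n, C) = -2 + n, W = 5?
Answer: -169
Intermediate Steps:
U(j, b) = 99 + j (U(j, b) = ((-2 + 5) + j) + 96 = (3 + j) + 96 = 99 + j)
-U(70, -288) = -(99 + 70) = -1*169 = -169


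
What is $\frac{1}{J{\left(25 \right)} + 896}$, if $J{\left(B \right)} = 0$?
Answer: $\frac{1}{896} \approx 0.0011161$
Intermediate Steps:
$\frac{1}{J{\left(25 \right)} + 896} = \frac{1}{0 + 896} = \frac{1}{896}$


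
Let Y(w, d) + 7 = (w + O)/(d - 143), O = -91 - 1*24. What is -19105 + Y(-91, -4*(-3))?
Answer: -2503466/131 ≈ -19110.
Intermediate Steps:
O = -115 (O = -91 - 24 = -115)
Y(w, d) = -7 + (-115 + w)/(-143 + d) (Y(w, d) = -7 + (w - 115)/(d - 143) = -7 + (-115 + w)/(-143 + d))
-19105 + Y(-91, -4*(-3)) = -19105 + (886 - 91 - (-28)*(-3))/(-143 - 4*(-3)) = -19105 + (886 - 91 - 7*12)/(-143 + 12) = -19105 + (886 - 91 - 84)/(-131) = -19105 - 1/131*711 = -19105 - 711/131 = -2503466/131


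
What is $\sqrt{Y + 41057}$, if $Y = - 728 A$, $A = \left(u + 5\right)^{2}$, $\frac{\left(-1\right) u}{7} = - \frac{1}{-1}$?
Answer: $\sqrt{38145} \approx 195.31$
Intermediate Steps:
$u = -7$ ($u = - 7 \left(- \frac{1}{-1}\right) = - 7 \left(\left(-1\right) \left(-1\right)\right) = \left(-7\right) 1 = -7$)
$A = 4$ ($A = \left(-7 + 5\right)^{2} = \left(-2\right)^{2} = 4$)
$Y = -2912$ ($Y = \left(-728\right) 4 = -2912$)
$\sqrt{Y + 41057} = \sqrt{-2912 + 41057} = \sqrt{38145}$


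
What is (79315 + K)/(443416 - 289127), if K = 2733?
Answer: 82048/154289 ≈ 0.53178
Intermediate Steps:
(79315 + K)/(443416 - 289127) = (79315 + 2733)/(443416 - 289127) = 82048/154289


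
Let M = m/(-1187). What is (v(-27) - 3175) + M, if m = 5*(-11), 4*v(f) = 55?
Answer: -15009395/4748 ≈ -3161.2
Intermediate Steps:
v(f) = 55/4 (v(f) = (¼)*55 = 55/4)
m = -55
M = 55/1187 (M = -55/(-1187) = -55*(-1/1187) = 55/1187 ≈ 0.046335)
(v(-27) - 3175) + M = (55/4 - 3175) + 55/1187 = -12645/4 + 55/1187 = -15009395/4748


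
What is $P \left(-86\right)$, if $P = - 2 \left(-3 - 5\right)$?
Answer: $-1376$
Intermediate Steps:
$P = 16$ ($P = \left(-2\right) \left(-8\right) = 16$)
$P \left(-86\right) = 16 \left(-86\right) = -1376$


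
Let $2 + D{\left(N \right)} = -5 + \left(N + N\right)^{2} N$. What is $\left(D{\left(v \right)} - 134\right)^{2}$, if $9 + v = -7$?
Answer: $273075625$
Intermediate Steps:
$v = -16$ ($v = -9 - 7 = -16$)
$D{\left(N \right)} = -7 + 4 N^{3}$ ($D{\left(N \right)} = -2 + \left(-5 + \left(N + N\right)^{2} N\right) = -2 + \left(-5 + \left(2 N\right)^{2} N\right) = -2 + \left(-5 + 4 N^{2} N\right) = -2 + \left(-5 + 4 N^{3}\right) = -7 + 4 N^{3}$)
$\left(D{\left(v \right)} - 134\right)^{2} = \left(\left(-7 + 4 \left(-16\right)^{3}\right) - 134\right)^{2} = \left(\left(-7 + 4 \left(-4096\right)\right) - 134\right)^{2} = \left(\left(-7 - 16384\right) - 134\right)^{2} = \left(-16391 - 134\right)^{2} = \left(-16525\right)^{2} = 273075625$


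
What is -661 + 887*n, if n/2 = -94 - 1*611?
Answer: -1251331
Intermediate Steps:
n = -1410 (n = 2*(-94 - 1*611) = 2*(-94 - 611) = 2*(-705) = -1410)
-661 + 887*n = -661 + 887*(-1410) = -661 - 1250670 = -1251331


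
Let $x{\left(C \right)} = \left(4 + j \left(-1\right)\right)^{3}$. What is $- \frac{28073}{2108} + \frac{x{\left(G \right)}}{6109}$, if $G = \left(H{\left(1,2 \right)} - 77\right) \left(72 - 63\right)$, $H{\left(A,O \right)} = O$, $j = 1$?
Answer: $- \frac{171441041}{12877772} \approx -13.313$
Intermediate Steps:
$G = -675$ ($G = \left(2 - 77\right) \left(72 - 63\right) = \left(-75\right) 9 = -675$)
$x{\left(C \right)} = 27$ ($x{\left(C \right)} = \left(4 + 1 \left(-1\right)\right)^{3} = \left(4 - 1\right)^{3} = 3^{3} = 27$)
$- \frac{28073}{2108} + \frac{x{\left(G \right)}}{6109} = - \frac{28073}{2108} + \frac{27}{6109} = - \frac{171441041}{12877772}$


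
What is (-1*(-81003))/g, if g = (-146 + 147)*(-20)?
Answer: -81003/20 ≈ -4050.1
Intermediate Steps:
g = -20 (g = 1*(-20) = -20)
(-1*(-81003))/g = -1*(-81003)/(-20) = 81003*(-1/20) = -81003/20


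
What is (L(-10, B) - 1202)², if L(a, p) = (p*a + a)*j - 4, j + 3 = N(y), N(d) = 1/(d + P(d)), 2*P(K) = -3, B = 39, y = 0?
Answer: 611524/9 ≈ 67947.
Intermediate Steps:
P(K) = -3/2 (P(K) = (½)*(-3) = -3/2)
N(d) = 1/(-3/2 + d) (N(d) = 1/(d - 3/2) = 1/(-3/2 + d))
j = -11/3 (j = -3 + 2/(-3 + 2*0) = -3 + 2/(-3 + 0) = -3 + 2/(-3) = -3 + 2*(-⅓) = -3 - ⅔ = -11/3 ≈ -3.6667)
L(a, p) = -4 - 11*a/3 - 11*a*p/3 (L(a, p) = (p*a + a)*(-11/3) - 4 = (a*p + a)*(-11/3) - 4 = (a + a*p)*(-11/3) - 4 = (-11*a/3 - 11*a*p/3) - 4 = -4 - 11*a/3 - 11*a*p/3)
(L(-10, B) - 1202)² = ((-4 - 11/3*(-10) - 11/3*(-10)*39) - 1202)² = ((-4 + 110/3 + 1430) - 1202)² = (4388/3 - 1202)² = (782/3)² = 611524/9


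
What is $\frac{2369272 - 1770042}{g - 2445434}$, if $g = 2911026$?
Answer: $\frac{299615}{232796} \approx 1.287$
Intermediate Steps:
$\frac{2369272 - 1770042}{g - 2445434} = \frac{2369272 - 1770042}{2911026 - 2445434} = \frac{599230}{465592} = 599230 \cdot \frac{1}{465592} = \frac{299615}{232796}$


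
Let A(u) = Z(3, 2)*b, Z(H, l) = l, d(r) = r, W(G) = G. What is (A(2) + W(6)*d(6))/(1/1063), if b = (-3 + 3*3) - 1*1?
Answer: 48898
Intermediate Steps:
b = 5 (b = (-3 + 9) - 1 = 6 - 1 = 5)
A(u) = 10 (A(u) = 2*5 = 10)
(A(2) + W(6)*d(6))/(1/1063) = (10 + 6*6)/(1/1063) = (10 + 36)/(1/1063) = 46*1063 = 48898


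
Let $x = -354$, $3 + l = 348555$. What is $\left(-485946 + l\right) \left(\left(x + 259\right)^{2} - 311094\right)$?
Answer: $41502468186$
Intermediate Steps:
$l = 348552$ ($l = -3 + 348555 = 348552$)
$\left(-485946 + l\right) \left(\left(x + 259\right)^{2} - 311094\right) = \left(-485946 + 348552\right) \left(\left(-354 + 259\right)^{2} - 311094\right) = - 137394 \left(\left(-95\right)^{2} - 311094\right) = - 137394 \left(9025 - 311094\right) = \left(-137394\right) \left(-302069\right) = 41502468186$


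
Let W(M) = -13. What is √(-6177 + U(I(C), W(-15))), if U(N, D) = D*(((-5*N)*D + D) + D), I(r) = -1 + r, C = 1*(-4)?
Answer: I*√1614 ≈ 40.175*I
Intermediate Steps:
C = -4
U(N, D) = D*(2*D - 5*D*N) (U(N, D) = D*((-5*D*N + D) + D) = D*((D - 5*D*N) + D) = D*(2*D - 5*D*N))
√(-6177 + U(I(C), W(-15))) = √(-6177 + (-13)²*(2 - 5*(-1 - 4))) = √(-6177 + 169*(2 - 5*(-5))) = √(-6177 + 169*(2 + 25)) = √(-6177 + 169*27) = √(-6177 + 4563) = √(-1614) = I*√1614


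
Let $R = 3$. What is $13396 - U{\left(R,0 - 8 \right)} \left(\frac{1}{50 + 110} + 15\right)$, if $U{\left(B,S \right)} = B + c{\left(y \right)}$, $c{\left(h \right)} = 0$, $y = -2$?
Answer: $\frac{2136157}{160} \approx 13351.0$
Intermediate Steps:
$U{\left(B,S \right)} = B$ ($U{\left(B,S \right)} = B + 0 = B$)
$13396 - U{\left(R,0 - 8 \right)} \left(\frac{1}{50 + 110} + 15\right) = 13396 - 3 \left(\frac{1}{50 + 110} + 15\right) = 13396 - 3 \left(\frac{1}{160} + 15\right) = 13396 - 3 \cdot \frac{2401}{160} = 13396 - \frac{7203}{160} = \frac{2136157}{160}$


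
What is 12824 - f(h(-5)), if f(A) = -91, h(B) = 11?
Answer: 12915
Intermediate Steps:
12824 - f(h(-5)) = 12824 - 1*(-91) = 12824 + 91 = 12915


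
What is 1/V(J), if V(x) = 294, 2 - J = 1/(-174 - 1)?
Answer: 1/294 ≈ 0.0034014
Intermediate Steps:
J = 351/175 (J = 2 - 1/(-174 - 1) = 2 - 1/(-175) = 2 - 1*(-1/175) = 2 + 1/175 = 351/175 ≈ 2.0057)
1/V(J) = 1/294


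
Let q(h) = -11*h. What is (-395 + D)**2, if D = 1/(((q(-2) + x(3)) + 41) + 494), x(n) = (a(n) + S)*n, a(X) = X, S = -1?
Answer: 49454643456/316969 ≈ 1.5602e+5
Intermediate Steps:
x(n) = n*(-1 + n) (x(n) = (n - 1)*n = (-1 + n)*n = n*(-1 + n))
D = 1/563 (D = 1/(((-11*(-2) + 3*(-1 + 3)) + 41) + 494) = 1/(((22 + 3*2) + 41) + 494) = 1/(((22 + 6) + 41) + 494) = 1/((28 + 41) + 494) = 1/(69 + 494) = 1/563 ≈ 0.0017762)
(-395 + D)**2 = (-395 + 1/563)**2 = (-222384/563)**2 = 49454643456/316969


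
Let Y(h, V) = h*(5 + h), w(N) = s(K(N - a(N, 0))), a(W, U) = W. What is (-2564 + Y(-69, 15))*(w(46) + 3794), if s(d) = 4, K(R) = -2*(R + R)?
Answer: 7033896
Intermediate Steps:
K(R) = -4*R
w(N) = 4
(-2564 + Y(-69, 15))*(w(46) + 3794) = (-2564 - 69*(5 - 69))*(4 + 3794) = (-2564 - 69*(-64))*3798 = (-2564 + 4416)*3798 = 1852*3798 = 7033896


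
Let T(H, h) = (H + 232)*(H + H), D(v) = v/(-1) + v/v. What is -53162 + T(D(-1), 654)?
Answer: -52226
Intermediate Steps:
D(v) = 1 - v (D(v) = v*(-1) + 1 = -v + 1 = 1 - v)
T(H, h) = 2*H*(232 + H) (T(H, h) = (232 + H)*(2*H) = 2*H*(232 + H))
-53162 + T(D(-1), 654) = -53162 + 2*(1 - 1*(-1))*(232 + (1 - 1*(-1))) = -53162 + 2*(1 + 1)*(232 + (1 + 1)) = -53162 + 2*2*(232 + 2) = -53162 + 2*2*234 = -53162 + 936 = -52226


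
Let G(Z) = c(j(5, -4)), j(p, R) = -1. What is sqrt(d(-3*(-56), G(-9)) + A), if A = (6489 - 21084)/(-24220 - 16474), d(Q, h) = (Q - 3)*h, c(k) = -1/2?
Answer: I*sqrt(34006551510)/20347 ≈ 9.0632*I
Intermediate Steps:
c(k) = -1/2 (c(k) = -1*1/2 = -1/2)
G(Z) = -1/2
d(Q, h) = h*(-3 + Q) (d(Q, h) = (-3 + Q)*h = h*(-3 + Q))
A = 14595/40694 (A = -14595/(-40694) = -14595*(-1/40694) = 14595/40694 ≈ 0.35865)
sqrt(d(-3*(-56), G(-9)) + A) = sqrt(-(-3 - 3*(-56))/2 + 14595/40694) = sqrt(-(-3 + 168)/2 + 14595/40694) = sqrt(-1/2*165 + 14595/40694) = sqrt(-165/2 + 14595/40694) = sqrt(-1671330/20347) = I*sqrt(34006551510)/20347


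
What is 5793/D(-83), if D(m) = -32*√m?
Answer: 5793*I*√83/2656 ≈ 19.871*I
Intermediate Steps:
5793/D(-83) = 5793/((-32*I*√83)) = 5793*(I*√83/2656) = 5793*I*√83/2656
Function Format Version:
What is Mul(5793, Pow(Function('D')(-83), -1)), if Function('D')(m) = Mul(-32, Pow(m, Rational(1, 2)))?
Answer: Mul(Rational(5793, 2656), I, Pow(83, Rational(1, 2))) ≈ Mul(19.871, I)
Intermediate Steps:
Mul(5793, Pow(Function('D')(-83), -1)) = Mul(5793, Pow(Mul(-32, Pow(-83, Rational(1, 2))), -1)) = Mul(5793, Pow(Mul(-32, Mul(I, Pow(83, Rational(1, 2)))), -1)) = Mul(5793, Pow(Mul(-32, I, Pow(83, Rational(1, 2))), -1)) = Mul(5793, Mul(Rational(1, 2656), I, Pow(83, Rational(1, 2)))) = Mul(Rational(5793, 2656), I, Pow(83, Rational(1, 2)))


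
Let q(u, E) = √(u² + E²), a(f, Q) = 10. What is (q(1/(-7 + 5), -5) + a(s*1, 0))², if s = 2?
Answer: (20 + √101)²/4 ≈ 225.75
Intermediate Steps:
q(u, E) = √(E² + u²)
(q(1/(-7 + 5), -5) + a(s*1, 0))² = (√((-5)² + (1/(-7 + 5))²) + 10)² = (√(25 + (1/(-2))²) + 10)² = (√(25 + (-½)²) + 10)² = (√(25 + ¼) + 10)² = (√(101/4) + 10)² = (√101/2 + 10)² = (10 + √101/2)²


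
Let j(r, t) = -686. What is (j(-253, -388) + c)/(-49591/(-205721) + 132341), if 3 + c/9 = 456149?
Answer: 211102044197/6806343113 ≈ 31.015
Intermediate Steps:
c = 4105314 (c = -27 + 9*456149 = -27 + 4105341 = 4105314)
(j(-253, -388) + c)/(-49591/(-205721) + 132341) = (-686 + 4105314)/(-49591/(-205721) + 132341) = 4104628/(-49591*(-1/205721) + 132341) = 4104628/(49591/205721 + 132341) = 4104628/(27225372452/205721) = 4104628*(205721/27225372452) = 211102044197/6806343113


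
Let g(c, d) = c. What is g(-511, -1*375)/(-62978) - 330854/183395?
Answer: -20742808367/11549850310 ≈ -1.7959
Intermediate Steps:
g(-511, -1*375)/(-62978) - 330854/183395 = -511/(-62978) - 330854/183395 = -511*(-1/62978) - 330854*1/183395 = 511/62978 - 330854/183395 = -20742808367/11549850310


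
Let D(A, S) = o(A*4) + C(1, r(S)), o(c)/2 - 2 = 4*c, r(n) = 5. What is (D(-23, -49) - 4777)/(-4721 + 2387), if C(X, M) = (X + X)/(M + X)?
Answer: 8263/3501 ≈ 2.3602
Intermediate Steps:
C(X, M) = 2*X/(M + X) (C(X, M) = (2*X)/(M + X) = 2*X/(M + X))
o(c) = 4 + 8*c (o(c) = 4 + 2*(4*c) = 4 + 8*c)
D(A, S) = 13/3 + 32*A (D(A, S) = (4 + 8*(A*4)) + 2*1/(5 + 1) = (4 + 8*(4*A)) + 2*1/6 = (4 + 32*A) + 2*1*(⅙) = (4 + 32*A) + ⅓ = 13/3 + 32*A)
(D(-23, -49) - 4777)/(-4721 + 2387) = ((13/3 + 32*(-23)) - 4777)/(-4721 + 2387) = ((13/3 - 736) - 4777)/(-2334) = (-2195/3 - 4777)*(-1/2334) = -16526/3*(-1/2334) = 8263/3501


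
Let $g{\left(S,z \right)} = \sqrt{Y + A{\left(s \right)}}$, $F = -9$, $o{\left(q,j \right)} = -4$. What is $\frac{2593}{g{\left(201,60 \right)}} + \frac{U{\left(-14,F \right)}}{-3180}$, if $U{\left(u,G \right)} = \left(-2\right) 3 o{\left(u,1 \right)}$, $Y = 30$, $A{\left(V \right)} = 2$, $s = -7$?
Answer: $- \frac{2}{265} + \frac{2593 \sqrt{2}}{8} \approx 458.37$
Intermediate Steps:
$U{\left(u,G \right)} = 24$ ($U{\left(u,G \right)} = \left(-2\right) 3 \left(-4\right) = \left(-6\right) \left(-4\right) = 24$)
$g{\left(S,z \right)} = 4 \sqrt{2}$ ($g{\left(S,z \right)} = \sqrt{30 + 2} = \sqrt{32} = 4 \sqrt{2}$)
$\frac{2593}{g{\left(201,60 \right)}} + \frac{U{\left(-14,F \right)}}{-3180} = \frac{2593}{4 \sqrt{2}} + \frac{24}{-3180} = 2593 \frac{\sqrt{2}}{8} + 24 \left(- \frac{1}{3180}\right) = \frac{2593 \sqrt{2}}{8} - \frac{2}{265} = - \frac{2}{265} + \frac{2593 \sqrt{2}}{8}$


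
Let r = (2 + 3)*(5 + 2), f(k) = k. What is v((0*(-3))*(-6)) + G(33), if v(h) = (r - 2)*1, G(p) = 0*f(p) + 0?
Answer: 33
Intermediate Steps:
r = 35 (r = 5*7 = 35)
G(p) = 0 (G(p) = 0*p + 0 = 0 + 0 = 0)
v(h) = 33 (v(h) = (35 - 2)*1 = 33*1 = 33)
v((0*(-3))*(-6)) + G(33) = 33 + 0 = 33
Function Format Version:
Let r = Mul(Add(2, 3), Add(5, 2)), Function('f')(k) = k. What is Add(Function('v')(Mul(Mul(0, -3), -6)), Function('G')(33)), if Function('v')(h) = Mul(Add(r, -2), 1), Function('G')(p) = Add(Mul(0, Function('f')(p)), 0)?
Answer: 33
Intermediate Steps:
r = 35 (r = Mul(5, 7) = 35)
Function('G')(p) = 0 (Function('G')(p) = Add(Mul(0, p), 0) = Add(0, 0) = 0)
Function('v')(h) = 33 (Function('v')(h) = Mul(Add(35, -2), 1) = Mul(33, 1) = 33)
Add(Function('v')(Mul(Mul(0, -3), -6)), Function('G')(33)) = Add(33, 0) = 33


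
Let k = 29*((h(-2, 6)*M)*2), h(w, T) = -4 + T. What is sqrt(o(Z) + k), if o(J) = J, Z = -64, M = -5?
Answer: 2*I*sqrt(161) ≈ 25.377*I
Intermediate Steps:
k = -580 (k = 29*(((-4 + 6)*(-5))*2) = 29*((2*(-5))*2) = 29*(-10*2) = 29*(-20) = -580)
sqrt(o(Z) + k) = sqrt(-64 - 580) = sqrt(-644) = 2*I*sqrt(161)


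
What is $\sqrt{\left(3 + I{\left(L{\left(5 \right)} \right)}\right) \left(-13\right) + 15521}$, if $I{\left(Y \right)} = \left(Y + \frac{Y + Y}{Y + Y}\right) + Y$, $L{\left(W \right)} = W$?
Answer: $\sqrt{15339} \approx 123.85$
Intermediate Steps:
$I{\left(Y \right)} = 1 + 2 Y$ ($I{\left(Y \right)} = \left(Y + \frac{2 Y}{2 Y}\right) + Y = \left(Y + 2 Y \frac{1}{2 Y}\right) + Y = \left(Y + 1\right) + Y = \left(1 + Y\right) + Y = 1 + 2 Y$)
$\sqrt{\left(3 + I{\left(L{\left(5 \right)} \right)}\right) \left(-13\right) + 15521} = \sqrt{\left(3 + \left(1 + 2 \cdot 5\right)\right) \left(-13\right) + 15521} = \sqrt{\left(3 + \left(1 + 10\right)\right) \left(-13\right) + 15521} = \sqrt{\left(3 + 11\right) \left(-13\right) + 15521} = \sqrt{14 \left(-13\right) + 15521} = \sqrt{-182 + 15521} = \sqrt{15339}$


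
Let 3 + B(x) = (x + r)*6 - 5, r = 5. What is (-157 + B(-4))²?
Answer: 25281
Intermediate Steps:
B(x) = 22 + 6*x (B(x) = -3 + ((x + 5)*6 - 5) = -3 + ((5 + x)*6 - 5) = -3 + ((30 + 6*x) - 5) = -3 + (25 + 6*x) = 22 + 6*x)
(-157 + B(-4))² = (-157 + (22 + 6*(-4)))² = (-157 + (22 - 24))² = (-157 - 2)² = (-159)² = 25281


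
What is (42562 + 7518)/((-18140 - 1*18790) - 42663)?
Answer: -50080/79593 ≈ -0.62920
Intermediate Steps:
(42562 + 7518)/((-18140 - 1*18790) - 42663) = 50080/((-18140 - 18790) - 42663) = 50080/(-36930 - 42663) = 50080/(-79593) = 50080*(-1/79593) = -50080/79593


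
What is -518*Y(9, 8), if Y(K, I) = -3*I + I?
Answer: 8288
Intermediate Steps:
Y(K, I) = -2*I
-518*Y(9, 8) = -(-1036)*8 = -518*(-16) = 8288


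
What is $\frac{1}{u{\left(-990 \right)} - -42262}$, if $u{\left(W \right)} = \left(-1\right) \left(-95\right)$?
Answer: $\frac{1}{42357} \approx 2.3609 \cdot 10^{-5}$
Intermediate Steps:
$u{\left(W \right)} = 95$
$\frac{1}{u{\left(-990 \right)} - -42262} = \frac{1}{95 - -42262} = \frac{1}{95 + \left(-30 + 42292\right)} = \frac{1}{95 + 42262} = \frac{1}{42357}$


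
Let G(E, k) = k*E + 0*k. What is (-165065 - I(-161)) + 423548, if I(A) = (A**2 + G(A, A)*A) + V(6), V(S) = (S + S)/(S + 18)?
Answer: 8811685/2 ≈ 4.4058e+6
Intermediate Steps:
G(E, k) = E*k (G(E, k) = E*k + 0 = E*k)
V(S) = 2*S/(18 + S) (V(S) = (2*S)/(18 + S) = 2*S/(18 + S))
I(A) = 1/2 + A**2 + A**3 (I(A) = (A**2 + (A*A)*A) + 2*6/(18 + 6) = (A**2 + A**2*A) + 2*6/24 = (A**2 + A**3) + 2*6*(1/24) = (A**2 + A**3) + 1/2 = 1/2 + A**2 + A**3)
(-165065 - I(-161)) + 423548 = (-165065 - (1/2 + (-161)**2 + (-161)**3)) + 423548 = (-165065 - (1/2 + 25921 - 4173281)) + 423548 = (-165065 - 1*(-8294719/2)) + 423548 = (-165065 + 8294719/2) + 423548 = 7964589/2 + 423548 = 8811685/2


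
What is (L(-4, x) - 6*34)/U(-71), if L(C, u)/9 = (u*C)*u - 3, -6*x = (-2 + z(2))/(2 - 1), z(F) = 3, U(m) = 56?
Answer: -29/7 ≈ -4.1429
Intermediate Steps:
x = -⅙ (x = -(-2 + 3)/(6*(2 - 1)) = -1/(6*1) = -1/6 = -⅙*1 = -⅙ ≈ -0.16667)
L(C, u) = -27 + 9*C*u² (L(C, u) = 9*((u*C)*u - 3) = 9*((C*u)*u - 3) = 9*(C*u² - 3) = 9*(-3 + C*u²) = -27 + 9*C*u²)
(L(-4, x) - 6*34)/U(-71) = ((-27 + 9*(-4)*(-⅙)²) - 6*34)/56 = ((-27 + 9*(-4)*(1/36)) - 204)*(1/56) = ((-27 - 1) - 204)*(1/56) = (-28 - 204)*(1/56) = -232*1/56 = -29/7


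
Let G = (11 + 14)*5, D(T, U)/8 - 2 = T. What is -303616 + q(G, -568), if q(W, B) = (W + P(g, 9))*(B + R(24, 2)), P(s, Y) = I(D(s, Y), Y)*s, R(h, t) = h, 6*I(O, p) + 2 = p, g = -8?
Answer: -1099616/3 ≈ -3.6654e+5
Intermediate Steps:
D(T, U) = 16 + 8*T
I(O, p) = -⅓ + p/6
G = 125 (G = 25*5 = 125)
P(s, Y) = s*(-⅓ + Y/6) (P(s, Y) = (-⅓ + Y/6)*s = s*(-⅓ + Y/6))
q(W, B) = (24 + B)*(-28/3 + W) (q(W, B) = (W + (⅙)*(-8)*(-2 + 9))*(B + 24) = (W + (⅙)*(-8)*7)*(24 + B) = (W - 28/3)*(24 + B) = (-28/3 + W)*(24 + B) = (24 + B)*(-28/3 + W))
-303616 + q(G, -568) = -303616 + (-224 + 24*125 - 28/3*(-568) - 568*125) = -303616 + (-224 + 3000 + 15904/3 - 71000) = -303616 - 188768/3 = -1099616/3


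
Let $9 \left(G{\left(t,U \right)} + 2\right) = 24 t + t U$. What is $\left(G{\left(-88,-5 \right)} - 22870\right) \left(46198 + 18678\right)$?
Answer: $- \frac{13463067520}{9} \approx -1.4959 \cdot 10^{9}$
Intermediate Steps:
$G{\left(t,U \right)} = -2 + \frac{8 t}{3} + \frac{U t}{9}$ ($G{\left(t,U \right)} = -2 + \frac{24 t + t U}{9} = -2 + \frac{24 t + U t}{9} = -2 + \left(\frac{8 t}{3} + \frac{U t}{9}\right) = -2 + \frac{8 t}{3} + \frac{U t}{9}$)
$\left(G{\left(-88,-5 \right)} - 22870\right) \left(46198 + 18678\right) = \left(\left(-2 + \frac{8}{3} \left(-88\right) + \frac{1}{9} \left(-5\right) \left(-88\right)\right) - 22870\right) \left(46198 + 18678\right) = \left(\left(-2 - \frac{704}{3} + \frac{440}{9}\right) - 22870\right) 64876 = \left(- \frac{1690}{9} - 22870\right) 64876 = \left(- \frac{207520}{9}\right) 64876 = - \frac{13463067520}{9}$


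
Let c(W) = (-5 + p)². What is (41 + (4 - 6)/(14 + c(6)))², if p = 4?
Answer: 375769/225 ≈ 1670.1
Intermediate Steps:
c(W) = 1 (c(W) = (-5 + 4)² = (-1)² = 1)
(41 + (4 - 6)/(14 + c(6)))² = (41 + (4 - 6)/(14 + 1))² = (41 - 2/15)² = (613/15)² = 375769/225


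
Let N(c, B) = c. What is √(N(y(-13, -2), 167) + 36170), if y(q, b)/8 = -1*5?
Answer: √36130 ≈ 190.08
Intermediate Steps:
y(q, b) = -40 (y(q, b) = 8*(-1*5) = 8*(-5) = -40)
√(N(y(-13, -2), 167) + 36170) = √(-40 + 36170) = √36130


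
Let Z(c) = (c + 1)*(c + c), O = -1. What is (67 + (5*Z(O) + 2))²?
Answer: 4761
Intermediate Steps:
Z(c) = 2*c*(1 + c) (Z(c) = (1 + c)*(2*c) = 2*c*(1 + c))
(67 + (5*Z(O) + 2))² = (67 + (5*(2*(-1)*(1 - 1)) + 2))² = (67 + (5*(2*(-1)*0) + 2))² = (67 + (5*0 + 2))² = (67 + (0 + 2))² = (67 + 2)² = 69² = 4761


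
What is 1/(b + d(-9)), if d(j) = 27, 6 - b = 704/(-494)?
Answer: 247/8503 ≈ 0.029049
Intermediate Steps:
b = 1834/247 (b = 6 - 704/(-494) = 6 - 704*(-1)/494 = 6 - 1*(-352/247) = 6 + 352/247 = 1834/247 ≈ 7.4251)
1/(b + d(-9)) = 1/(1834/247 + 27) = 1/(8503/247) = 247/8503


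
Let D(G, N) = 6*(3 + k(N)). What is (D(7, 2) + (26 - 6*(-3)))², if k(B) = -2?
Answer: 2500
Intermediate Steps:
D(G, N) = 6 (D(G, N) = 6*(3 - 2) = 6*1 = 6)
(D(7, 2) + (26 - 6*(-3)))² = (6 + (26 - 6*(-3)))² = (6 + (26 - 1*(-18)))² = (6 + (26 + 18))² = (6 + 44)² = 50² = 2500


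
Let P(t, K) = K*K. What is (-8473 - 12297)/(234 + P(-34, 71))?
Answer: -4154/1055 ≈ -3.9374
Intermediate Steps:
P(t, K) = K**2
(-8473 - 12297)/(234 + P(-34, 71)) = (-8473 - 12297)/(234 + 71**2) = -20770/(234 + 5041) = -20770/5275 = -20770*1/5275 = -4154/1055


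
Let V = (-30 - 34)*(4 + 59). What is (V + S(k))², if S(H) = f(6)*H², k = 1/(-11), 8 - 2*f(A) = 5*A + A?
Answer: 238032748996/14641 ≈ 1.6258e+7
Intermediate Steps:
f(A) = 4 - 3*A (f(A) = 4 - (5*A + A)/2 = 4 - 3*A)
k = -1/11 ≈ -0.090909
S(H) = -14*H² (S(H) = (4 - 3*6)*H² = (4 - 18)*H² = -14*H²)
V = -4032 (V = -64*63 = -4032)
(V + S(k))² = (-4032 - 14*(-1/11)²)² = (-4032 - 14*1/121)² = (-4032 - 14/121)² = (-487886/121)² = 238032748996/14641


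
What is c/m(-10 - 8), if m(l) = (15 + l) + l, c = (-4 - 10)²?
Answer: -28/3 ≈ -9.3333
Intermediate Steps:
c = 196 (c = (-14)² = 196)
m(l) = 15 + 2*l
c/m(-10 - 8) = 196/(15 + 2*(-10 - 8)) = 196/(15 + 2*(-18)) = 196/(15 - 36) = 196/(-21) = 196*(-1/21) = -28/3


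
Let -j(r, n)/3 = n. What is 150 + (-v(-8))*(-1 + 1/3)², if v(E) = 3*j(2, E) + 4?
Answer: 1046/9 ≈ 116.22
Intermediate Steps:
j(r, n) = -3*n
v(E) = 4 - 9*E (v(E) = 3*(-3*E) + 4 = -9*E + 4 = 4 - 9*E)
150 + (-v(-8))*(-1 + 1/3)² = 150 + (-(4 - 9*(-8)))*(-1 + 1/3)² = 150 + (-(4 + 72))*(-1 + ⅓)² = 150 + (-1*76)*(-⅔)² = 150 - 76*4/9 = 150 - 304/9 = 1046/9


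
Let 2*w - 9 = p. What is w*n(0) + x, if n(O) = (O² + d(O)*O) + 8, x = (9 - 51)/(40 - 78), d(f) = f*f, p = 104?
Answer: 8609/19 ≈ 453.11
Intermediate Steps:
w = 113/2 (w = 9/2 + (½)*104 = 9/2 + 52 = 113/2 ≈ 56.500)
d(f) = f²
x = 21/19 (x = -42/(-38) = -42*(-1/38) = 21/19 ≈ 1.1053)
n(O) = 8 + O² + O³ (n(O) = (O² + O²*O) + 8 = (O² + O³) + 8 = 8 + O² + O³)
w*n(0) + x = 113*(8 + 0² + 0³)/2 + 21/19 = 113*(8 + 0 + 0)/2 + 21/19 = (113/2)*8 + 21/19 = 452 + 21/19 = 8609/19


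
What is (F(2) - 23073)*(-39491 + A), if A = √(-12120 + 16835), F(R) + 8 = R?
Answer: 911412789 - 23079*√4715 ≈ 9.0983e+8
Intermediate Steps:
F(R) = -8 + R
A = √4715 ≈ 68.666
(F(2) - 23073)*(-39491 + A) = ((-8 + 2) - 23073)*(-39491 + √4715) = (-6 - 23073)*(-39491 + √4715) = -23079*(-39491 + √4715) = 911412789 - 23079*√4715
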